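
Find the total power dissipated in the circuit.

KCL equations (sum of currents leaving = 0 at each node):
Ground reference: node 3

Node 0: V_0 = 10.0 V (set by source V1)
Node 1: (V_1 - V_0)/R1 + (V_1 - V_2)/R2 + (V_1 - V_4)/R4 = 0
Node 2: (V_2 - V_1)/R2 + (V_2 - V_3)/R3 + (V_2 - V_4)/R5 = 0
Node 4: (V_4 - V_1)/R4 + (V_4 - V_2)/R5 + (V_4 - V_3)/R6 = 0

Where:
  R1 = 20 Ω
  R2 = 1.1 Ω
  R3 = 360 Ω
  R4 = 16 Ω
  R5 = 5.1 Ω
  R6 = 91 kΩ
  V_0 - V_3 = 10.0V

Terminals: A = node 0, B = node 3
Nodal analysis, taking node 3 as the 0 V reference.
Source V1 fixes V_0 = 10 V.
KCL at each unknown node (sum of currents leaving = 0; resistances in Ω):
  Node 1: (V_1 - 10)/20 + (V_1 - V_2)/1.1 + (V_1 - V_4)/16 = 0
  Node 2: (V_2 - V_1)/1.1 + (V_2 - 0)/360 + (V_2 - V_4)/5.1 = 0
  Node 4: (V_4 - V_1)/16 + (V_4 - V_2)/5.1 + (V_4 - 0)/91000 = 0
Collecting terms (coefficients in siemens):
  1.022·V_1 - 0.9091·V_2 - 0.0625·V_4 = 0.5
  1.108·V_2 - 0.9091·V_1 - 0.1961·V_4 = 0
  0.2586·V_4 - 0.0625·V_1 - 0.1961·V_2 = 0
Solving these 3 simultaneous equations (Gaussian elimination) gives:
  V_1 = 9.473 V, V_2 = 9.446 V, V_4 = 9.452 V
Power in each resistor, P = (ΔV)²/R:
  P_R1 = (10 - 9.473)²/20 = 0.01388 W
  P_R2 = (9.473 - 9.446)²/1.1 = 0.0006882 W
  P_R3 = (9.446 - 0)²/360 = 0.2478 W
  P_R4 = (9.473 - 9.452)²/16 = 0.00002826 W
  P_R5 = (9.446 - 9.452)²/5.1 = 0.000007656 W
  P_R6 = (0 - 9.452)²/91000 = 0.0009817 W
P_total = P_R1 + P_R2 + P_R3 + P_R4 + P_R5 + P_R6 = 0.2634 W

Final answer: 0.2634 W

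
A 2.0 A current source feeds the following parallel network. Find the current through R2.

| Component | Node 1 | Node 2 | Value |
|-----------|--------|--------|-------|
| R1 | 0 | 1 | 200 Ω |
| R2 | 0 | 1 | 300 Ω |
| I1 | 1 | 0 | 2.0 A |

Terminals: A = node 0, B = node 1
All resistors sit directly between nodes 0 and 1, so they are in parallel and share one voltage V; the full source current 2 A splits among them.
1/R_par = 1/200 + 1/300 = 0.008333 S  =>  R_par = 120 Ω
V = I × R_par = 2 × 120 = 240 V
I_R2 = V/R2 = 240/300 = 0.8 A

Final answer: 0.8 A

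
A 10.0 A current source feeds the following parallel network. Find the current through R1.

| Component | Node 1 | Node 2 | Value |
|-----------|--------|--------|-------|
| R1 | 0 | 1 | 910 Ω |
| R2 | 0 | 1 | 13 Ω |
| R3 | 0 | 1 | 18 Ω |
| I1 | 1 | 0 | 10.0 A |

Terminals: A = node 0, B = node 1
All resistors sit directly between nodes 0 and 1, so they are in parallel and share one voltage V; the full source current 10 A splits among them.
1/R_par = 1/910 + 1/13 + 1/18 = 0.1336 S  =>  R_par = 7.486 Ω
V = I × R_par = 10 × 7.486 = 74.86 V
I_R1 = V/R1 = 74.86/910 = 0.08227 A

Final answer: 0.08227 A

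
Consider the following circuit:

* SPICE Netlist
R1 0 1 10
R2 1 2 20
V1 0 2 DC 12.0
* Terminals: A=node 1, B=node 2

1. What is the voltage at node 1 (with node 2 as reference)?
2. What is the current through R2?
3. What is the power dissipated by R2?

Nodal analysis, taking node 2 as the 0 V reference.
Source V1 fixes V_0 = 12 V.
KCL at each unknown node (sum of currents leaving = 0; resistances in Ω):
  Node 1: (V_1 - 12)/10 + (V_1 - 0)/20 = 0
Collecting terms: 0.15 × V_1 = 1.2  =>  V_1 = 8 V
Part 1:
  Read off the nodal solution: V_1 = 8 V
Part 2:
  I_R2 = (V_1 - V_2)/R2 = (8 - 0)/20 = 0.4 A
  Magnitude: I_R2 = 0.4 A
Part 3:
  I_R2 = (V_1 - V_2)/R2 = (8 - 0)/20 = 0.4 A
  P_R2 = I_R2² × R2 = (0.4)² × 20 = 3.2 W

Final answers:
1. V_1 = 8 V
2. I_R2 = 0.4 A
3. P_R2 = 3.2 W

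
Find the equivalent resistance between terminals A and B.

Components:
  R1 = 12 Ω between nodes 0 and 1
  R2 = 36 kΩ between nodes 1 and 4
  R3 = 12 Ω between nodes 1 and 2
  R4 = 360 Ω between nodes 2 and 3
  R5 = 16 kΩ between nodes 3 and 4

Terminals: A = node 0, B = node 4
Reduce the network between node 0 (A) and node 4 (B) by series/parallel combination:
  Rs1 = R3 + R4 (series, joined only at node 2) = 12 + 360 = 372 Ω
  Rs2 = R5 + Rs1 (series, joined only at node 3) = 16000 + 372 = 16370 Ω
  Rp1 = R2 ‖ Rs2 (parallel, both between nodes 1 and 4) = 1/(1/36000 + 1/16370) = 11250 Ω
  Rs3 = R1 + Rp1 (series, joined only at node 1) = 12 + 11250 = 11270 Ω
R_eq = 11.27 kΩ

Final answer: 11.27 kΩ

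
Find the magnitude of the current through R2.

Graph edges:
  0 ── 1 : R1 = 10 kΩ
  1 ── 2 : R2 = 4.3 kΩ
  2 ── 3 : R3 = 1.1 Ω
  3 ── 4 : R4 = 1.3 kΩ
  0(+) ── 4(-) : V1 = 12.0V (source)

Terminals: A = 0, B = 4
Nodal analysis, taking node 4 as the 0 V reference.
Source V1 fixes V_0 = 12 V.
KCL at each unknown node (sum of currents leaving = 0; resistances in Ω):
  Node 1: (V_1 - 12)/10000 + (V_1 - V_2)/4300 = 0
  Node 2: (V_2 - V_1)/4300 + (V_2 - V_3)/1.1 = 0
  Node 3: (V_3 - V_2)/1.1 + (V_3 - 0)/1300 = 0
Collecting terms (coefficients in siemens):
  0.0003326·V_1 - 0.0002326·V_2 = 0.0012
  0.9093·V_2 - 0.0002326·V_1 - 0.9091·V_3 = 0
  0.9099·V_3 - 0.9091·V_2 = 0
Solving these 3 simultaneous equations (Gaussian elimination) gives:
  V_1 = 4.308 V, V_2 = 1.001 V, V_3 = 0.9999 V
I_R2 = (V_1 - V_2)/R2 = (4.308 - 1.001)/4300 = 0.0007692 A
|I_R2| = 0.0007692 A

Final answer: |I_R2| = 0.0007692 A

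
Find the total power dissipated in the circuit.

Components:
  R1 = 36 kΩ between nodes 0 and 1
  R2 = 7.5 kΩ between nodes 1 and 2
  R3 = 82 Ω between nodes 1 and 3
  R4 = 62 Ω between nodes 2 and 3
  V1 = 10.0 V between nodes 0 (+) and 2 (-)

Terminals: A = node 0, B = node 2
Nodal analysis, taking node 2 as the 0 V reference.
Source V1 fixes V_0 = 10 V.
KCL at each unknown node (sum of currents leaving = 0; resistances in Ω):
  Node 1: (V_1 - 10)/36000 + (V_1 - 0)/7500 + (V_1 - V_3)/82 = 0
  Node 3: (V_3 - V_1)/82 + (V_3 - 0)/62 = 0
Collecting terms (coefficients in siemens):
  0.01236·V_1 - 0.0122·V_3 = 0.0002778
  0.02832·V_3 - 0.0122·V_1 = 0
Determinant D = (0.01236)(0.02832) - (-0.0122)(-0.0122) = 0.0002013
V_1 = [(0.0002778)(0.02832) - (-0.0122)(0)]/D = 0.03909 V
V_3 = [(0.01236)(0) - (0.0002778)(-0.0122)]/D = 0.01683 V
Power in each resistor, P = (ΔV)²/R:
  P_R1 = (10 - 0.03909)²/36000 = 0.002756 W
  P_R2 = (0.03909 - 0)²/7500 = 0.0000002038 W
  P_R3 = (0.03909 - 0.01683)²/82 = 0.000006043 W
  P_R4 = (0 - 0.01683)²/62 = 0.000004569 W
P_total = P_R1 + P_R2 + P_R3 + P_R4 = 0.002767 W

Final answer: 0.002767 W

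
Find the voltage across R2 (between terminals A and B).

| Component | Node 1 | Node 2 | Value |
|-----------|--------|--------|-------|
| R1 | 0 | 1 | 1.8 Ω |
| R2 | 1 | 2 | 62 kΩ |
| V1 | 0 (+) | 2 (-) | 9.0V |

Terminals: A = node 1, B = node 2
R1 and R2 are in series across V1 (node 0 → node 1 → node 2), and the output A–B is taken across R2, so this is a voltage divider.
Series current: I = V1/(R1 + R2) = 9/(1.8 + 62000) = 9/62000 = 0.0001452 A
V_R2 = I × R2 = V1 × R2/(R1 + R2) = 9 × 62000/62000 = 9 V

Final answer: 9 V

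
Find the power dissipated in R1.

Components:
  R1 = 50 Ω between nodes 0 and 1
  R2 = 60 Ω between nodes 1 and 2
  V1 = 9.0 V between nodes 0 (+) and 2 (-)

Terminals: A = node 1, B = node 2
Nodal analysis, taking node 2 as the 0 V reference.
Source V1 fixes V_0 = 9 V.
KCL at each unknown node (sum of currents leaving = 0; resistances in Ω):
  Node 1: (V_1 - 9)/50 + (V_1 - 0)/60 = 0
Collecting terms: 0.03667 × V_1 = 0.18  =>  V_1 = 4.909 V
I_R1 = (V_0 - V_1)/R1 = (9 - 4.909)/50 = 0.08182 A
P_R1 = I_R1² × R1 = (0.08182)² × 50 = 0.3347 W

Final answer: 0.3347 W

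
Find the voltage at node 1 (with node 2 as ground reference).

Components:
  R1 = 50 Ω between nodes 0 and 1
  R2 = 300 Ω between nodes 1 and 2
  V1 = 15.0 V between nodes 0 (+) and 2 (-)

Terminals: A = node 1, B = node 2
Nodal analysis, taking node 2 as the 0 V reference.
Source V1 fixes V_0 = 15 V.
KCL at each unknown node (sum of currents leaving = 0; resistances in Ω):
  Node 1: (V_1 - 15)/50 + (V_1 - 0)/300 = 0
Collecting terms: 0.02333 × V_1 = 0.3  =>  V_1 = 12.86 V
The requested potential is V_1 = 12.86 V.

Final answer: V_1 = 12.86 V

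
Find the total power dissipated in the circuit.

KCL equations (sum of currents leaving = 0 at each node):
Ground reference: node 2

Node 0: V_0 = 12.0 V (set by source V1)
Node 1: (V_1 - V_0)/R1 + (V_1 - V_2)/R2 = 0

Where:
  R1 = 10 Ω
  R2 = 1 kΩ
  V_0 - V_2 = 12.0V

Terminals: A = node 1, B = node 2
Nodal analysis, taking node 2 as the 0 V reference.
Source V1 fixes V_0 = 12 V.
KCL at each unknown node (sum of currents leaving = 0; resistances in Ω):
  Node 1: (V_1 - 12)/10 + (V_1 - 0)/1000 = 0
Collecting terms: 0.101 × V_1 = 1.2  =>  V_1 = 11.88 V
Power in each resistor, P = (ΔV)²/R:
  P_R1 = (12 - 11.88)²/10 = 0.001412 W
  P_R2 = (11.88 - 0)²/1000 = 0.1412 W
P_total = P_R1 + P_R2 = 0.1426 W

Final answer: 0.1426 W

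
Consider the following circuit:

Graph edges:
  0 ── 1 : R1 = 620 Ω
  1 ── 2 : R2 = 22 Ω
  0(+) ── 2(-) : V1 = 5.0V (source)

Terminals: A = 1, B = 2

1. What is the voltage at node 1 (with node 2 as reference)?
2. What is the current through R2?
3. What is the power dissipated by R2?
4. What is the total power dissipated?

Nodal analysis, taking node 2 as the 0 V reference.
Source V1 fixes V_0 = 5 V.
KCL at each unknown node (sum of currents leaving = 0; resistances in Ω):
  Node 1: (V_1 - 5)/620 + (V_1 - 0)/22 = 0
Collecting terms: 0.04707 × V_1 = 0.008065  =>  V_1 = 0.1713 V
Part 1:
  Read off the nodal solution: V_1 = 0.1713 V
Part 2:
  I_R2 = (V_1 - V_2)/R2 = (0.1713 - 0)/22 = 0.007788 A
  Magnitude: I_R2 = 0.007788 A
Part 3:
  I_R2 = (V_1 - V_2)/R2 = (0.1713 - 0)/22 = 0.007788 A
  P_R2 = I_R2² × R2 = (0.007788)² × 22 = 0.001334 W
Part 4:
  Power in each resistor, P = (ΔV)²/R:
    P_R1 = (5 - 0.1713)²/620 = 0.03761 W
    P_R2 = (0.1713 - 0)²/22 = 0.001334 W
  P_total = P_R1 + P_R2 = 0.03894 W

Final answers:
1. V_1 = 0.1713 V
2. I_R2 = 0.007788 A
3. P_R2 = 0.001334 W
4. P_total = 0.03894 W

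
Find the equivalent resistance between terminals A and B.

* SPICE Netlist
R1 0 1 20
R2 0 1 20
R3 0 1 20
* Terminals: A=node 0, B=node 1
Reduce the network between node 0 (A) and node 1 (B) by series/parallel combination:
  Rp1 = R1 ‖ R2 ‖ R3 (parallel, all between nodes 0 and 1) = 1/(1/20 + 1/20 + 1/20) = 6.667 Ω
R_eq = 6.667 Ω

Final answer: 6.667 Ω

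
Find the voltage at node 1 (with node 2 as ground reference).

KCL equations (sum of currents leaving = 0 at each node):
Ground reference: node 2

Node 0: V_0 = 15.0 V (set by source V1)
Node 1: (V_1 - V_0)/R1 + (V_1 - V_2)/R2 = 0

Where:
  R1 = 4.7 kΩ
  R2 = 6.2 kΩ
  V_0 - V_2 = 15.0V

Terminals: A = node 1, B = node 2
Nodal analysis, taking node 2 as the 0 V reference.
Source V1 fixes V_0 = 15 V.
KCL at each unknown node (sum of currents leaving = 0; resistances in Ω):
  Node 1: (V_1 - 15)/4700 + (V_1 - 0)/6200 = 0
Collecting terms: 0.0003741 × V_1 = 0.003191  =>  V_1 = 8.532 V
The requested potential is V_1 = 8.532 V.

Final answer: V_1 = 8.532 V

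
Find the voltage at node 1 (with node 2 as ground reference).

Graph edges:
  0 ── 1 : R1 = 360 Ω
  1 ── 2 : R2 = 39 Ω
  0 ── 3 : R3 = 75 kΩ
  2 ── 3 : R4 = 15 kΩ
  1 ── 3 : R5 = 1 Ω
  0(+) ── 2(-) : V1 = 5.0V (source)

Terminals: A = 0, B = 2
Nodal analysis, taking node 2 as the 0 V reference.
Source V1 fixes V_0 = 5 V.
KCL at each unknown node (sum of currents leaving = 0; resistances in Ω):
  Node 1: (V_1 - 5)/360 + (V_1 - 0)/39 + (V_1 - V_3)/1 = 0
  Node 3: (V_3 - 5)/75000 + (V_3 - 0)/15000 + (V_3 - V_1)/1 = 0
Collecting terms (coefficients in siemens):
  1.028·V_1 - 1·V_3 = 0.01389
  1·V_3 - 1·V_1 = 0.00006667
Determinant D = (1.028)(1) - (-1)(-1) = 0.0285
V_1 = [(0.01389)(1) - (-1)(0.00006667)]/D = 0.4897 V
V_3 = [(1.028)(0.00006667) - (0.01389)(-1)]/D = 0.4897 V
The requested potential is V_1 = 0.4897 V.

Final answer: V_1 = 0.4897 V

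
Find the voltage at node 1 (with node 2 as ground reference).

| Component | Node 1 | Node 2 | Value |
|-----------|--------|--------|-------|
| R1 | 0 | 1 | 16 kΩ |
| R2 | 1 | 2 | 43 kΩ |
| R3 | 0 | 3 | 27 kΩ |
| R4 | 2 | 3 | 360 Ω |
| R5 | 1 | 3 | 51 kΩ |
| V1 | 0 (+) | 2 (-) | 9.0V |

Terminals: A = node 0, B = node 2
Nodal analysis, taking node 2 as the 0 V reference.
Source V1 fixes V_0 = 9 V.
KCL at each unknown node (sum of currents leaving = 0; resistances in Ω):
  Node 1: (V_1 - 9)/16000 + (V_1 - 0)/43000 + (V_1 - V_3)/51000 = 0
  Node 3: (V_3 - 9)/27000 + (V_3 - 0)/360 + (V_3 - V_1)/51000 = 0
Collecting terms (coefficients in siemens):
  0.0001054·V_1 - 0.00001961·V_3 = 0.0005625
  0.002834·V_3 - 0.00001961·V_1 = 0.0003333
Determinant D = (0.0001054)(0.002834) - (-0.00001961)(-0.00001961) = 0.0000002983
V_1 = [(0.0005625)(0.002834) - (-0.00001961)(0.0003333)]/D = 5.367 V
V_3 = [(0.0001054)(0.0003333) - (0.0005625)(-0.00001961)]/D = 0.1547 V
The requested potential is V_1 = 5.367 V.

Final answer: V_1 = 5.367 V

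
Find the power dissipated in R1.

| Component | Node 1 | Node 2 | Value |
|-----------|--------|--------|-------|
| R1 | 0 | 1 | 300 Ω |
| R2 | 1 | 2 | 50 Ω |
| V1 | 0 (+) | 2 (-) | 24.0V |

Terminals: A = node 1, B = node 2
Nodal analysis, taking node 2 as the 0 V reference.
Source V1 fixes V_0 = 24 V.
KCL at each unknown node (sum of currents leaving = 0; resistances in Ω):
  Node 1: (V_1 - 24)/300 + (V_1 - 0)/50 = 0
Collecting terms: 0.02333 × V_1 = 0.08  =>  V_1 = 3.429 V
I_R1 = (V_0 - V_1)/R1 = (24 - 3.429)/300 = 0.06857 A
P_R1 = I_R1² × R1 = (0.06857)² × 300 = 1.411 W

Final answer: 1.411 W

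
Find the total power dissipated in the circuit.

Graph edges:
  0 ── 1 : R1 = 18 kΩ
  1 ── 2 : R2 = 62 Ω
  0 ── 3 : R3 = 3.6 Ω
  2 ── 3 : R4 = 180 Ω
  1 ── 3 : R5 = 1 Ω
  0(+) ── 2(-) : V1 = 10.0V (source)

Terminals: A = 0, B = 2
Nodal analysis, taking node 2 as the 0 V reference.
Source V1 fixes V_0 = 10 V.
KCL at each unknown node (sum of currents leaving = 0; resistances in Ω):
  Node 1: (V_1 - 10)/18000 + (V_1 - 0)/62 + (V_1 - V_3)/1 = 0
  Node 3: (V_3 - 10)/3.6 + (V_3 - 0)/180 + (V_3 - V_1)/1 = 0
Collecting terms (coefficients in siemens):
  1.016·V_1 - 1·V_3 = 0.0005556
  1.283·V_3 - 1·V_1 = 2.778
Determinant D = (1.016)(1.283) - (-1)(-1) = 0.3041
V_1 = [(0.0005556)(1.283) - (-1)(2.778)]/D = 9.137 V
V_3 = [(1.016)(2.778) - (0.0005556)(-1)]/D = 9.284 V
Power in each resistor, P = (ΔV)²/R:
  P_R1 = (10 - 9.137)²/18000 = 0.00004141 W
  P_R2 = (9.137 - 0)²/62 = 1.346 W
  P_R3 = (10 - 9.284)²/3.6 = 0.1424 W
  P_R4 = (0 - 9.284)²/180 = 0.4788 W
  P_R5 = (9.137 - 9.284)²/1 = 0.0217 W
P_total = P_R1 + P_R2 + P_R3 + P_R4 + P_R5 = 1.989 W

Final answer: 1.989 W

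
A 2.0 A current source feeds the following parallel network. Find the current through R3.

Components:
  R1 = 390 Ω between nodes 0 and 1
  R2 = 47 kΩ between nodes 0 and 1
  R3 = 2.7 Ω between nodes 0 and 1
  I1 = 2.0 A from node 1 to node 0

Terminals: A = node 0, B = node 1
All resistors sit directly between nodes 0 and 1, so they are in parallel and share one voltage V; the full source current 2 A splits among them.
1/R_par = 1/390 + 1/47000 + 1/2.7 = 0.373 S  =>  R_par = 2.681 Ω
V = I × R_par = 2 × 2.681 = 5.363 V
I_R3 = V/R3 = 5.363/2.7 = 1.986 A

Final answer: 1.986 A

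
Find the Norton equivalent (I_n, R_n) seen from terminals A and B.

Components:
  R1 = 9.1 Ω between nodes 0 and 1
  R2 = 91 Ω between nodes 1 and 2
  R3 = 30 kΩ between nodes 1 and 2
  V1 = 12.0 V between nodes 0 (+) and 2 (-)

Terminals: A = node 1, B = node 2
Find the Thévenin equivalent first; then I_n = V_th/R_th and R_n = R_th.
Step 1 — V_th is the open-circuit voltage V_A - V_B (nothing connected across the terminals).
Nodal analysis, taking node 2 as the 0 V reference.
Source V1 fixes V_0 = 12 V.
KCL at each unknown node (sum of currents leaving = 0; resistances in Ω):
  Node 1: (V_1 - 12)/9.1 + (V_1 - 0)/91 + (V_1 - 0)/30000 = 0
Collecting terms: 0.1209 × V_1 = 1.319  =>  V_1 = 10.91 V
V_th = V_1 - V_2 = 10.91 - 0 = 10.91 V
Step 2 — R_th: zero the source — replace V1 by a short circuit (node 2 merges into node 0) — and find the resistance seen between A (node 1) and B (node 0).
Reduce the network between node 1 (A) and node 0 (B) by series/parallel combination:
  Rp1 = R1 ‖ R2 ‖ R3 (parallel, all between nodes 0 and 1) = 1/(1/9.1 + 1/91 + 1/30000) = 8.27 Ω
R_th = 8.27 Ω
I_n = V_th/R_th = 10.91/8.27 = 1.319 A, and R_n = R_th = 8.27 Ω

Final answer: I_n = 1.319 A, R_n = 8.27 Ω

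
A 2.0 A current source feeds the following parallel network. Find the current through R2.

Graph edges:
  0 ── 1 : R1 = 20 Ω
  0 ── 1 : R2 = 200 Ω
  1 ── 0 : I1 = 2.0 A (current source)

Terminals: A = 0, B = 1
All resistors sit directly between nodes 0 and 1, so they are in parallel and share one voltage V; the full source current 2 A splits among them.
1/R_par = 1/20 + 1/200 = 0.055 S  =>  R_par = 18.18 Ω
V = I × R_par = 2 × 18.18 = 36.36 V
I_R2 = V/R2 = 36.36/200 = 0.1818 A

Final answer: 0.1818 A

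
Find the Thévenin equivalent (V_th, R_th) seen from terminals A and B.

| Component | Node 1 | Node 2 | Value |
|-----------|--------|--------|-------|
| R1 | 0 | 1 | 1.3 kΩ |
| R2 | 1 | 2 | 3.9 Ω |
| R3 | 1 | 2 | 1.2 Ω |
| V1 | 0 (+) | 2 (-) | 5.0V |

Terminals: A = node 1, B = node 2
Step 1 — V_th is the open-circuit voltage V_A - V_B (nothing connected across the terminals).
Nodal analysis, taking node 2 as the 0 V reference.
Source V1 fixes V_0 = 5 V.
KCL at each unknown node (sum of currents leaving = 0; resistances in Ω):
  Node 1: (V_1 - 5)/1300 + (V_1 - 0)/3.9 + (V_1 - 0)/1.2 = 0
Collecting terms: 1.091 × V_1 = 0.003846  =>  V_1 = 0.003527 V
V_th = V_1 - V_2 = 0.003527 - 0 = 0.003527 V
Step 2 — R_th: zero the source — replace V1 by a short circuit (node 2 merges into node 0) — and find the resistance seen between A (node 1) and B (node 0).
Reduce the network between node 1 (A) and node 0 (B) by series/parallel combination:
  Rp1 = R1 ‖ R2 ‖ R3 (parallel, all between nodes 0 and 1) = 1/(1/1300 + 1/3.9 + 1/1.2) = 0.917 Ω
R_th = 0.917 Ω

Final answer: V_th = 0.003527 V, R_th = 0.917 Ω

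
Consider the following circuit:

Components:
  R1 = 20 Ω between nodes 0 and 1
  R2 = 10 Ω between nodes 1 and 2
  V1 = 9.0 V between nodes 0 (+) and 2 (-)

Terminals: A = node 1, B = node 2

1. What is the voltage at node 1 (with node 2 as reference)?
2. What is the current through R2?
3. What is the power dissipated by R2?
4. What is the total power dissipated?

Nodal analysis, taking node 2 as the 0 V reference.
Source V1 fixes V_0 = 9 V.
KCL at each unknown node (sum of currents leaving = 0; resistances in Ω):
  Node 1: (V_1 - 9)/20 + (V_1 - 0)/10 = 0
Collecting terms: 0.15 × V_1 = 0.45  =>  V_1 = 3 V
Part 1:
  Read off the nodal solution: V_1 = 3 V
Part 2:
  I_R2 = (V_1 - V_2)/R2 = (3 - 0)/10 = 0.3 A
  Magnitude: I_R2 = 0.3 A
Part 3:
  I_R2 = (V_1 - V_2)/R2 = (3 - 0)/10 = 0.3 A
  P_R2 = I_R2² × R2 = (0.3)² × 10 = 0.9 W
Part 4:
  Power in each resistor, P = (ΔV)²/R:
    P_R1 = (9 - 3)²/20 = 1.8 W
    P_R2 = (3 - 0)²/10 = 0.9 W
  P_total = P_R1 + P_R2 = 2.7 W

Final answers:
1. V_1 = 3 V
2. I_R2 = 0.3 A
3. P_R2 = 0.9 W
4. P_total = 2.7 W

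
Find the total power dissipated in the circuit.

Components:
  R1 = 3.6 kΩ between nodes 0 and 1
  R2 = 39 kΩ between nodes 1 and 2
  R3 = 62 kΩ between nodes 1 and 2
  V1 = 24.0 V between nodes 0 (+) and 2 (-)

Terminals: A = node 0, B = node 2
Nodal analysis, taking node 2 as the 0 V reference.
Source V1 fixes V_0 = 24 V.
KCL at each unknown node (sum of currents leaving = 0; resistances in Ω):
  Node 1: (V_1 - 24)/3600 + (V_1 - 0)/39000 + (V_1 - 0)/62000 = 0
Collecting terms: 0.0003195 × V_1 = 0.006667  =>  V_1 = 20.86 V
Power in each resistor, P = (ΔV)²/R:
  P_R1 = (24 - 20.86)²/3600 = 0.002734 W
  P_R2 = (20.86 - 0)²/39000 = 0.01116 W
  P_R3 = (20.86 - 0)²/62000 = 0.00702 W
P_total = P_R1 + P_R2 + P_R3 = 0.02091 W

Final answer: 0.02091 W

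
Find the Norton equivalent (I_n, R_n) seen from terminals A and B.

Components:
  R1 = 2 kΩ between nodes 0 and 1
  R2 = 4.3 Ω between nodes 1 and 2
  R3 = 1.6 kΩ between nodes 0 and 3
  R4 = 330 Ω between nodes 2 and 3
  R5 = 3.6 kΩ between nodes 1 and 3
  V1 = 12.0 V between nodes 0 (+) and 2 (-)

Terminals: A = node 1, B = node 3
Find the Thévenin equivalent first; then I_n = V_th/R_th and R_n = R_th.
Step 1 — V_th is the open-circuit voltage V_A - V_B (nothing connected across the terminals).
Nodal analysis, taking node 2 as the 0 V reference.
Source V1 fixes V_0 = 12 V.
KCL at each unknown node (sum of currents leaving = 0; resistances in Ω):
  Node 1: (V_1 - 12)/2000 + (V_1 - 0)/4.3 + (V_1 - V_3)/3600 = 0
  Node 3: (V_3 - 12)/1600 + (V_3 - 0)/330 + (V_3 - V_1)/3600 = 0
Collecting terms (coefficients in siemens):
  0.2333·V_1 - 0.0002778·V_3 = 0.006
  0.003933·V_3 - 0.0002778·V_1 = 0.0075
Determinant D = (0.2333)(0.003933) - (-0.0002778)(-0.0002778) = 0.0009177
V_1 = [(0.006)(0.003933) - (-0.0002778)(0.0075)]/D = 0.02799 V
V_3 = [(0.2333)(0.0075) - (0.006)(-0.0002778)]/D = 1.909 V
V_th = V_1 - V_3 = 0.02799 - 1.909 = -1.881 V
Step 2 — R_th: zero the source — replace V1 by a short circuit (node 2 merges into node 0) — and find the resistance seen between A (node 1) and B (node 3).
Reduce the network between node 1 (A) and node 3 (B) by series/parallel combination:
  Rp1 = R1 ‖ R2 (parallel, both between nodes 0 and 1) = 1/(1/2000 + 1/4.3) = 4.291 Ω
  Rp2 = R3 ‖ R4 (parallel, both between nodes 0 and 3) = 1/(1/1600 + 1/330) = 273.6 Ω
  Rs1 = Rp1 + Rp2 (series, joined only at node 0) = 4.291 + 273.6 = 277.9 Ω
  Rp3 = R5 ‖ Rs1 (parallel, both between nodes 1 and 3) = 1/(1/3600 + 1/277.9) = 258 Ω
R_th = 258 Ω
I_n = V_th/R_th = -1.881/258 = -0.007292 A, and R_n = R_th = 258 Ω

Final answer: I_n = -0.007292 A, R_n = 258 Ω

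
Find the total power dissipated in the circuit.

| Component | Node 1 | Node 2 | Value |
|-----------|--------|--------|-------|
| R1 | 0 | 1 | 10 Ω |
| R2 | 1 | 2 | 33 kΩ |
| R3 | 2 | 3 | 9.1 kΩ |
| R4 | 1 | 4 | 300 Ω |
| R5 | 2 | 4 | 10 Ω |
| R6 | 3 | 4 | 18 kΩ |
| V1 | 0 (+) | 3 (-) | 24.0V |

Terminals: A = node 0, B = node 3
Nodal analysis, taking node 3 as the 0 V reference.
Source V1 fixes V_0 = 24 V.
KCL at each unknown node (sum of currents leaving = 0; resistances in Ω):
  Node 1: (V_1 - 24)/10 + (V_1 - V_2)/33000 + (V_1 - V_4)/300 = 0
  Node 2: (V_2 - V_1)/33000 + (V_2 - 0)/9100 + (V_2 - V_4)/10 = 0
  Node 4: (V_4 - V_1)/300 + (V_4 - V_2)/10 + (V_4 - 0)/18000 = 0
Collecting terms (coefficients in siemens):
  0.1034·V_1 - 0.0000303·V_2 - 0.003333·V_4 = 2.4
  0.1001·V_2 - 0.0000303·V_1 - 0.1·V_4 = 0
  0.1034·V_4 - 0.003333·V_1 - 0.1·V_2 = 0
Solving these 3 simultaneous equations (Gaussian elimination) gives:
  V_1 = 23.96 V, V_2 = 22.82 V, V_4 = 22.84 V
Power in each resistor, P = (ΔV)²/R:
  P_R1 = (24 - 23.96)²/10 = 0.0001426 W
  P_R2 = (23.96 - 22.82)²/33000 = 0.00003987 W
  P_R3 = (22.82 - 0)²/9100 = 0.0572 W
  P_R4 = (23.96 - 22.84)²/300 = 0.004199 W
  P_R5 = (22.82 - 22.84)²/10 = 0.00006113 W
  P_R6 = (0 - 22.84)²/18000 = 0.02898 W
P_total = P_R1 + P_R2 + P_R3 + P_R4 + P_R5 + P_R6 = 0.09062 W

Final answer: 0.09062 W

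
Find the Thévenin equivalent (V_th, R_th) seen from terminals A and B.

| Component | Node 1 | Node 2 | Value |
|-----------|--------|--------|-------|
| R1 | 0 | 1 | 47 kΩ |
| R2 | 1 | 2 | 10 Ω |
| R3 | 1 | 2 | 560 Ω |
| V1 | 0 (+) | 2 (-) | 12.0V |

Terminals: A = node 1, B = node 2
Step 1 — V_th is the open-circuit voltage V_A - V_B (nothing connected across the terminals).
Nodal analysis, taking node 2 as the 0 V reference.
Source V1 fixes V_0 = 12 V.
KCL at each unknown node (sum of currents leaving = 0; resistances in Ω):
  Node 1: (V_1 - 12)/47000 + (V_1 - 0)/10 + (V_1 - 0)/560 = 0
Collecting terms: 0.1018 × V_1 = 0.0002553  =>  V_1 = 0.002508 V
V_th = V_1 - V_2 = 0.002508 - 0 = 0.002508 V
Step 2 — R_th: zero the source — replace V1 by a short circuit (node 2 merges into node 0) — and find the resistance seen between A (node 1) and B (node 0).
Reduce the network between node 1 (A) and node 0 (B) by series/parallel combination:
  Rp1 = R1 ‖ R2 ‖ R3 (parallel, all between nodes 0 and 1) = 1/(1/47000 + 1/10 + 1/560) = 9.823 Ω
R_th = 9.823 Ω

Final answer: V_th = 0.002508 V, R_th = 9.823 Ω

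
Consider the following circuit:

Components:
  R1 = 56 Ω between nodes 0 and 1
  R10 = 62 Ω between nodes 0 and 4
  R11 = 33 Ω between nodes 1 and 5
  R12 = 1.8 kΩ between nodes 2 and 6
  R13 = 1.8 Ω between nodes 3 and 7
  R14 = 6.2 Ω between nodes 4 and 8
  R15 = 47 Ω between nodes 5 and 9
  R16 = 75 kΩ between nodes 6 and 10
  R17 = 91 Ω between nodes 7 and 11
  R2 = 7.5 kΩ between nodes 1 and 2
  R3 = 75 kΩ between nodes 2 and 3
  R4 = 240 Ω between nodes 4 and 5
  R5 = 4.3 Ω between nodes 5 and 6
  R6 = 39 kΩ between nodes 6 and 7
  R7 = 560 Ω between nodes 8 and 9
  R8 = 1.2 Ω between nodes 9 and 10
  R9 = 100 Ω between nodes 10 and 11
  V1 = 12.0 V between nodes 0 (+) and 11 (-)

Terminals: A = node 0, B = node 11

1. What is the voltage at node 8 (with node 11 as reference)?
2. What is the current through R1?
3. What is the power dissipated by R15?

Nodal analysis, taking node 11 as the 0 V reference.
Source V1 fixes V_0 = 12 V.
KCL at each unknown node (sum of currents leaving = 0; resistances in Ω):
  Node 1: (V_1 - 12)/56 + (V_1 - V_2)/7500 + (V_1 - V_5)/33 = 0
  Node 2: (V_2 - V_1)/7500 + (V_2 - V_3)/75000 + (V_2 - V_6)/1800 = 0
  Node 3: (V_3 - V_2)/75000 + (V_3 - V_7)/1.8 = 0
  Node 4: (V_4 - V_5)/240 + (V_4 - 12)/62 + (V_4 - V_8)/6.2 = 0
  Node 5: (V_5 - V_4)/240 + (V_5 - V_6)/4.3 + (V_5 - V_1)/33 + (V_5 - V_9)/47 = 0
  Node 6: (V_6 - V_5)/4.3 + (V_6 - V_7)/39000 + (V_6 - V_2)/1800 + (V_6 - V_10)/75000 = 0
  Node 7: (V_7 - V_6)/39000 + (V_7 - V_3)/1.8 + (V_7 - 0)/91 = 0
  Node 8: (V_8 - V_9)/560 + (V_8 - V_4)/6.2 = 0
  Node 9: (V_9 - V_8)/560 + (V_9 - V_10)/1.2 + (V_9 - V_5)/47 = 0
  Node 10: (V_10 - V_9)/1.2 + (V_10 - 0)/100 + (V_10 - V_6)/75000 = 0
Collecting terms (coefficients in siemens):
  0.04829·V_1 - 0.0001333·V_2 - 0.0303·V_5 = 0.2143
  0.0007022·V_2 - 0.0001333·V_1 - 0.00001333·V_3 - 0.0005556·V_6 = 0
  0.5556·V_3 - 0.00001333·V_2 - 0.5556·V_7 = 0
  0.1816·V_4 - 0.004167·V_5 - 0.1613·V_8 = 0.1935
  0.2883·V_5 - 0.0303·V_1 - 0.004167·V_4 - 0.2326·V_6 - 0.02128·V_9 = 0
  0.2332·V_6 - 0.0005556·V_2 - 0.2326·V_5 - 0.00002564·V_7 - 0.00001333·V_10 = 0
  0.5666·V_7 - 0.5556·V_3 - 0.00002564·V_6 = 0
  0.1631·V_8 - 0.1613·V_4 - 0.001786·V_9 = 0
  0.8564·V_9 - 0.02128·V_5 - 0.001786·V_8 - 0.8333·V_10 = 0
  0.8433·V_10 - 0.00001333·V_6 - 0.8333·V_9 = 0
Solving these 10 simultaneous equations (Gaussian elimination) gives:
  V_1 = 9.716 V, V_2 = 8.472 V, V_3 = 0.02992 V, V_4 = 10.83 V
  V_5 = 8.376 V, V_6 = 8.376 V, V_7 = 0.02972 V, V_8 = 10.78 V
  V_9 = 5.995 V, V_10 = 5.924 V
Part 1:
  Read off the nodal solution: V_8 = 10.78 V
Part 2:
  I_R1 = (V_0 - V_1)/R1 = (12 - 9.716)/56 = 0.04078 A
  Magnitude: I_R1 = 0.04078 A
Part 3:
  I_R15 = (V_5 - V_9)/R15 = (8.376 - 5.995)/47 = 0.05066 A
  P_R15 = I_R15² × R15 = (0.05066)² × 47 = 0.1206 W

Final answers:
1. V_8 = 10.78 V
2. I_R1 = 0.04078 A
3. P_R15 = 0.1206 W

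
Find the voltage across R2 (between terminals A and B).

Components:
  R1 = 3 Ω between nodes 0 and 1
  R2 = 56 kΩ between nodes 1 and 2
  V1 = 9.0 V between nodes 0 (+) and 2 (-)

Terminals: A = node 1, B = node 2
R1 and R2 are in series across V1 (node 0 → node 1 → node 2), and the output A–B is taken across R2, so this is a voltage divider.
Series current: I = V1/(R1 + R2) = 9/(3 + 56000) = 9/56000 = 0.0001607 A
V_R2 = I × R2 = V1 × R2/(R1 + R2) = 9 × 56000/56000 = 9 V

Final answer: 9 V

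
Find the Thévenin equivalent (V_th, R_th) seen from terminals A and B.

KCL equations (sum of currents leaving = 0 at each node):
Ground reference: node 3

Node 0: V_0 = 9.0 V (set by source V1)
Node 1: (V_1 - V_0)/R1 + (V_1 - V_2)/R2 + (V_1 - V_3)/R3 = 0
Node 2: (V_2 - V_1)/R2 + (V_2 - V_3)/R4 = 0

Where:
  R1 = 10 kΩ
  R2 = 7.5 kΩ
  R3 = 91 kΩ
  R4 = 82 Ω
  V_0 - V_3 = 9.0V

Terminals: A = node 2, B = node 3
Step 1 — V_th is the open-circuit voltage V_A - V_B (nothing connected across the terminals).
Nodal analysis, taking node 3 as the 0 V reference.
Source V1 fixes V_0 = 9 V.
KCL at each unknown node (sum of currents leaving = 0; resistances in Ω):
  Node 1: (V_1 - 9)/10000 + (V_1 - V_2)/7500 + (V_1 - 0)/91000 = 0
  Node 2: (V_2 - V_1)/7500 + (V_2 - 0)/82 = 0
Collecting terms (coefficients in siemens):
  0.0002443·V_1 - 0.0001333·V_2 = 0.0009
  0.01233·V_2 - 0.0001333·V_1 = 0
Determinant D = (0.0002443)(0.01233) - (-0.0001333)(-0.0001333) = 0.000002994
V_1 = [(0.0009)(0.01233) - (-0.0001333)(0)]/D = 3.706 V
V_2 = [(0.0002443)(0) - (0.0009)(-0.0001333)]/D = 0.04008 V
V_th = V_2 - V_3 = 0.04008 - 0 = 0.04008 V
Step 2 — R_th: zero the source — replace V1 by a short circuit (node 3 merges into node 0) — and find the resistance seen between A (node 2) and B (node 0).
Reduce the network between node 2 (A) and node 0 (B) by series/parallel combination:
  Rp1 = R1 ‖ R3 (parallel, both between nodes 0 and 1) = 1/(1/10000 + 1/91000) = 9010 Ω
  Rs1 = R2 + Rp1 (series, joined only at node 1) = 7500 + 9010 = 16510 Ω
  Rp2 = R4 ‖ Rs1 (parallel, both between nodes 0 and 2) = 1/(1/82 + 1/16510) = 81.59 Ω
R_th = 81.59 Ω

Final answer: V_th = 0.04008 V, R_th = 81.59 Ω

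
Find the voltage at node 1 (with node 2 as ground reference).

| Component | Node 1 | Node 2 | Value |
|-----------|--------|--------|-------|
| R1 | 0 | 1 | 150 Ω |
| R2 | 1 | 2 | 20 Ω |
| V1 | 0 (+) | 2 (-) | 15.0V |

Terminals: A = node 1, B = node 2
Nodal analysis, taking node 2 as the 0 V reference.
Source V1 fixes V_0 = 15 V.
KCL at each unknown node (sum of currents leaving = 0; resistances in Ω):
  Node 1: (V_1 - 15)/150 + (V_1 - 0)/20 = 0
Collecting terms: 0.05667 × V_1 = 0.1  =>  V_1 = 1.765 V
The requested potential is V_1 = 1.765 V.

Final answer: V_1 = 1.765 V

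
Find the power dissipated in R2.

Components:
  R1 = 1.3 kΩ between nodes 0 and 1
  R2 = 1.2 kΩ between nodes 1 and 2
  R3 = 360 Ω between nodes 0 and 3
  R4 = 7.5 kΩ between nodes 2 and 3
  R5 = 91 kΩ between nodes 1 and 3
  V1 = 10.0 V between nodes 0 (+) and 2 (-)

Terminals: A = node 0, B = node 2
Nodal analysis, taking node 2 as the 0 V reference.
Source V1 fixes V_0 = 10 V.
KCL at each unknown node (sum of currents leaving = 0; resistances in Ω):
  Node 1: (V_1 - 10)/1300 + (V_1 - 0)/1200 + (V_1 - V_3)/91000 = 0
  Node 3: (V_3 - 10)/360 + (V_3 - 0)/7500 + (V_3 - V_1)/91000 = 0
Collecting terms (coefficients in siemens):
  0.001614·V_1 - 0.00001099·V_3 = 0.007692
  0.002922·V_3 - 0.00001099·V_1 = 0.02778
Determinant D = (0.001614)(0.002922) - (-0.00001099)(-0.00001099) = 0.000004715
V_1 = [(0.007692)(0.002922) - (-0.00001099)(0.02778)]/D = 4.832 V
V_3 = [(0.001614)(0.02778) - (0.007692)(-0.00001099)]/D = 9.524 V
I_R2 = (V_1 - V_2)/R2 = (4.832 - 0)/1200 = 0.004027 A
P_R2 = I_R2² × R2 = (0.004027)² × 1200 = 0.01946 W

Final answer: 0.01946 W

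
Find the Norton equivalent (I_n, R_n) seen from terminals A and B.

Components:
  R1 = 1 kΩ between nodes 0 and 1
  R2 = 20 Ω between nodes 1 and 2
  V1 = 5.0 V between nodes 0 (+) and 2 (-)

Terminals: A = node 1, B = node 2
Find the Thévenin equivalent first; then I_n = V_th/R_th and R_n = R_th.
Step 1 — V_th is the open-circuit voltage V_A - V_B (nothing connected across the terminals).
Nodal analysis, taking node 2 as the 0 V reference.
Source V1 fixes V_0 = 5 V.
KCL at each unknown node (sum of currents leaving = 0; resistances in Ω):
  Node 1: (V_1 - 5)/1000 + (V_1 - 0)/20 = 0
Collecting terms: 0.051 × V_1 = 0.005  =>  V_1 = 0.09804 V
V_th = V_1 - V_2 = 0.09804 - 0 = 0.09804 V
Step 2 — R_th: zero the source — replace V1 by a short circuit (node 2 merges into node 0) — and find the resistance seen between A (node 1) and B (node 0).
Reduce the network between node 1 (A) and node 0 (B) by series/parallel combination:
  Rp1 = R1 ‖ R2 (parallel, both between nodes 0 and 1) = 1/(1/1000 + 1/20) = 19.61 Ω
R_th = 19.61 Ω
I_n = V_th/R_th = 0.09804/19.61 = 0.005 A, and R_n = R_th = 19.61 Ω

Final answer: I_n = 0.005 A, R_n = 19.61 Ω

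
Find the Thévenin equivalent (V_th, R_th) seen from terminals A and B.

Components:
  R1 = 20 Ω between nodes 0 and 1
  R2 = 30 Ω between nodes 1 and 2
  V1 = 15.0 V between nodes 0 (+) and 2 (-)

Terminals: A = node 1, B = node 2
Step 1 — V_th is the open-circuit voltage V_A - V_B (nothing connected across the terminals).
Nodal analysis, taking node 2 as the 0 V reference.
Source V1 fixes V_0 = 15 V.
KCL at each unknown node (sum of currents leaving = 0; resistances in Ω):
  Node 1: (V_1 - 15)/20 + (V_1 - 0)/30 = 0
Collecting terms: 0.08333 × V_1 = 0.75  =>  V_1 = 9 V
V_th = V_1 - V_2 = 9 - 0 = 9 V
Step 2 — R_th: zero the source — replace V1 by a short circuit (node 2 merges into node 0) — and find the resistance seen between A (node 1) and B (node 0).
Reduce the network between node 1 (A) and node 0 (B) by series/parallel combination:
  Rp1 = R1 ‖ R2 (parallel, both between nodes 0 and 1) = 1/(1/20 + 1/30) = 12 Ω
R_th = 12 Ω

Final answer: V_th = 9 V, R_th = 12 Ω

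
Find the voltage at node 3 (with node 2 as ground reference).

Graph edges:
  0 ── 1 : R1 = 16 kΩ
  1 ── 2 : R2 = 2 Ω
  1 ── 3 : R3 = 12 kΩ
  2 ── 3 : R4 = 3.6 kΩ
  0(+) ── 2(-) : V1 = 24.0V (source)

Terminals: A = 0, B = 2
Nodal analysis, taking node 2 as the 0 V reference.
Source V1 fixes V_0 = 24 V.
KCL at each unknown node (sum of currents leaving = 0; resistances in Ω):
  Node 1: (V_1 - 24)/16000 + (V_1 - 0)/2 + (V_1 - V_3)/12000 = 0
  Node 3: (V_3 - V_1)/12000 + (V_3 - 0)/3600 = 0
Collecting terms (coefficients in siemens):
  0.5001·V_1 - 0.00008333·V_3 = 0.0015
  0.0003611·V_3 - 0.00008333·V_1 = 0
Determinant D = (0.5001)(0.0003611) - (-0.00008333)(-0.00008333) = 0.0001806
V_1 = [(0.0015)(0.0003611) - (-0.00008333)(0)]/D = 0.002999 V
V_3 = [(0.5001)(0) - (0.0015)(-0.00008333)]/D = 0.0006921 V
The requested potential is V_3 = 0.0006921 V.

Final answer: V_3 = 0.0006921 V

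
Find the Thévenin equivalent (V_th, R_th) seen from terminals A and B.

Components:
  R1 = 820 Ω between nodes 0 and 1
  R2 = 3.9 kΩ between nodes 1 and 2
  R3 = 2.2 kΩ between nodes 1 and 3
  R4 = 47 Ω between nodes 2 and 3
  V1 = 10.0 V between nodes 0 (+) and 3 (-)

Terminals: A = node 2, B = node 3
Step 1 — V_th is the open-circuit voltage V_A - V_B (nothing connected across the terminals).
Nodal analysis, taking node 3 as the 0 V reference.
Source V1 fixes V_0 = 10 V.
KCL at each unknown node (sum of currents leaving = 0; resistances in Ω):
  Node 1: (V_1 - 10)/820 + (V_1 - V_2)/3900 + (V_1 - 0)/2200 = 0
  Node 2: (V_2 - V_1)/3900 + (V_2 - 0)/47 = 0
Collecting terms (coefficients in siemens):
  0.00193·V_1 - 0.0002564·V_2 = 0.0122
  0.02153·V_2 - 0.0002564·V_1 = 0
Determinant D = (0.00193)(0.02153) - (-0.0002564)(-0.0002564) = 0.0000415
V_1 = [(0.0122)(0.02153) - (-0.0002564)(0)]/D = 6.327 V
V_2 = [(0.00193)(0) - (0.0122)(-0.0002564)]/D = 0.07534 V
V_th = V_2 - V_3 = 0.07534 - 0 = 0.07534 V
Step 2 — R_th: zero the source — replace V1 by a short circuit (node 3 merges into node 0) — and find the resistance seen between A (node 2) and B (node 0).
Reduce the network between node 2 (A) and node 0 (B) by series/parallel combination:
  Rp1 = R1 ‖ R3 (parallel, both between nodes 0 and 1) = 1/(1/820 + 1/2200) = 597.4 Ω
  Rs1 = R2 + Rp1 (series, joined only at node 1) = 3900 + 597.4 = 4497 Ω
  Rp2 = R4 ‖ Rs1 (parallel, both between nodes 0 and 2) = 1/(1/47 + 1/4497) = 46.51 Ω
R_th = 46.51 Ω

Final answer: V_th = 0.07534 V, R_th = 46.51 Ω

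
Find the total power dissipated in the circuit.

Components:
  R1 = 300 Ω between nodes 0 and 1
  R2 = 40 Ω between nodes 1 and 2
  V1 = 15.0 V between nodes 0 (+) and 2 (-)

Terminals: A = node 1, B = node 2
Nodal analysis, taking node 2 as the 0 V reference.
Source V1 fixes V_0 = 15 V.
KCL at each unknown node (sum of currents leaving = 0; resistances in Ω):
  Node 1: (V_1 - 15)/300 + (V_1 - 0)/40 = 0
Collecting terms: 0.02833 × V_1 = 0.05  =>  V_1 = 1.765 V
Power in each resistor, P = (ΔV)²/R:
  P_R1 = (15 - 1.765)²/300 = 0.5839 W
  P_R2 = (1.765 - 0)²/40 = 0.07785 W
P_total = P_R1 + P_R2 = 0.6618 W

Final answer: 0.6618 W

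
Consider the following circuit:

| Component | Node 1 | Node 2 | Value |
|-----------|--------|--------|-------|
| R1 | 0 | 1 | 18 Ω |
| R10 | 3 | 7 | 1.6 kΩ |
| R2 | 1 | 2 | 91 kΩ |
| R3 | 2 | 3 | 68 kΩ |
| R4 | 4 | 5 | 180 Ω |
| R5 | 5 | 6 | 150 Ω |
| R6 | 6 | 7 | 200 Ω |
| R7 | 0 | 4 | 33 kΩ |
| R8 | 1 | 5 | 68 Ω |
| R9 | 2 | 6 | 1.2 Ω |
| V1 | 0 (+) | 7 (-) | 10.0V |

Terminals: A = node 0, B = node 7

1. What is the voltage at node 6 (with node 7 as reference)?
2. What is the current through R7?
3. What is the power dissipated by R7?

Nodal analysis, taking node 7 as the 0 V reference.
Source V1 fixes V_0 = 10 V.
KCL at each unknown node (sum of currents leaving = 0; resistances in Ω):
  Node 1: (V_1 - 10)/18 + (V_1 - V_2)/91000 + (V_1 - V_5)/68 = 0
  Node 2: (V_2 - V_1)/91000 + (V_2 - V_3)/68000 + (V_2 - V_6)/1.2 = 0
  Node 3: (V_3 - V_2)/68000 + (V_3 - 0)/1600 = 0
  Node 4: (V_4 - V_5)/180 + (V_4 - 10)/33000 = 0
  Node 5: (V_5 - V_4)/180 + (V_5 - V_6)/150 + (V_5 - V_1)/68 = 0
  Node 6: (V_6 - V_5)/150 + (V_6 - 0)/200 + (V_6 - V_2)/1.2 = 0
Collecting terms (coefficients in siemens):
  0.07027·V_1 - 0.00001099·V_2 - 0.01471·V_5 = 0.5556
  0.8334·V_2 - 0.00001099·V_1 - 0.00001471·V_3 - 0.8333·V_6 = 0
  0.0006397·V_3 - 0.00001471·V_2 = 0
  0.005586·V_4 - 0.005556·V_5 = 0.000303
  0.02693·V_5 - 0.01471·V_1 - 0.005556·V_4 - 0.006667·V_6 = 0
  0.845·V_6 - 0.8333·V_2 - 0.006667·V_5 = 0
Solving these 6 simultaneous equations (Gaussian elimination) gives:
  V_1 = 9.587 V, V_2 = 4.588 V, V_3 = 0.1055 V, V_4 = 8.041 V
  V_5 = 8.03 V, V_6 = 4.588 V
Part 1:
  Read off the nodal solution: V_6 = 4.588 V
Part 2:
  I_R7 = (V_0 - V_4)/R7 = (10 - 8.041)/33000 = 0.00005936 A
  Magnitude: I_R7 = 0.00005936 A
Part 3:
  I_R7 = (V_0 - V_4)/R7 = (10 - 8.041)/33000 = 0.00005936 A
  P_R7 = I_R7² × R7 = (0.00005936)² × 33000 = 0.0001163 W

Final answers:
1. V_6 = 4.588 V
2. I_R7 = 5.936e-05 A
3. P_R7 = 0.0001163 W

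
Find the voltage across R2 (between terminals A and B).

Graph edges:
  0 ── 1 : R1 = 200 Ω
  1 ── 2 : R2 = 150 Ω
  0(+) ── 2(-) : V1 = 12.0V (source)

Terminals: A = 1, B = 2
R1 and R2 are in series across V1 (node 0 → node 1 → node 2), and the output A–B is taken across R2, so this is a voltage divider.
Series current: I = V1/(R1 + R2) = 12/(200 + 150) = 12/350 = 0.03429 A
V_R2 = I × R2 = V1 × R2/(R1 + R2) = 12 × 150/350 = 5.143 V

Final answer: 5.143 V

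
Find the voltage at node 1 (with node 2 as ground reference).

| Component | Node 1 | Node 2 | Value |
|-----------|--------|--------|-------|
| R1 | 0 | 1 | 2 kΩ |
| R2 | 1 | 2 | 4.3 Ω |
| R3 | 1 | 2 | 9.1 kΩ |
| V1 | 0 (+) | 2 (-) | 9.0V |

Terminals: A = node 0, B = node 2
Nodal analysis, taking node 2 as the 0 V reference.
Source V1 fixes V_0 = 9 V.
KCL at each unknown node (sum of currents leaving = 0; resistances in Ω):
  Node 1: (V_1 - 9)/2000 + (V_1 - 0)/4.3 + (V_1 - 0)/9100 = 0
Collecting terms: 0.2332 × V_1 = 0.0045  =>  V_1 = 0.0193 V
The requested potential is V_1 = 0.0193 V.

Final answer: V_1 = 0.0193 V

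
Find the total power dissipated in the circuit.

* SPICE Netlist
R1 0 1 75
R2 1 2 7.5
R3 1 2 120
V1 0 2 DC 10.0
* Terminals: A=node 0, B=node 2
Nodal analysis, taking node 2 as the 0 V reference.
Source V1 fixes V_0 = 10 V.
KCL at each unknown node (sum of currents leaving = 0; resistances in Ω):
  Node 1: (V_1 - 10)/75 + (V_1 - 0)/7.5 + (V_1 - 0)/120 = 0
Collecting terms: 0.155 × V_1 = 0.1333  =>  V_1 = 0.8602 V
Power in each resistor, P = (ΔV)²/R:
  P_R1 = (10 - 0.8602)²/75 = 1.114 W
  P_R2 = (0.8602 - 0)²/7.5 = 0.09866 W
  P_R3 = (0.8602 - 0)²/120 = 0.006166 W
P_total = P_R1 + P_R2 + P_R3 = 1.219 W

Final answer: 1.219 W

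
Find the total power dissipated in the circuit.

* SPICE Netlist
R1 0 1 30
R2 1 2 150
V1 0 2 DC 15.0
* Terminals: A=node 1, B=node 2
Nodal analysis, taking node 2 as the 0 V reference.
Source V1 fixes V_0 = 15 V.
KCL at each unknown node (sum of currents leaving = 0; resistances in Ω):
  Node 1: (V_1 - 15)/30 + (V_1 - 0)/150 = 0
Collecting terms: 0.04 × V_1 = 0.5  =>  V_1 = 12.5 V
Power in each resistor, P = (ΔV)²/R:
  P_R1 = (15 - 12.5)²/30 = 0.2083 W
  P_R2 = (12.5 - 0)²/150 = 1.042 W
P_total = P_R1 + P_R2 = 1.25 W

Final answer: 1.25 W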